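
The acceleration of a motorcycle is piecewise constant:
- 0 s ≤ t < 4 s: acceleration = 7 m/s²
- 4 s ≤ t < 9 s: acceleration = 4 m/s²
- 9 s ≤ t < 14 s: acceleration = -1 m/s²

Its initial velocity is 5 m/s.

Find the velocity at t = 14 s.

Δv equals the area under the a-t graph; then v = v₀ + Δv.
0–4 s: 7 × 4 = 28 m/s
4–9 s: 4 × 5 = 20 m/s
9–14 s: -1 × 5 = -5 m/s
Δv = 43 m/s, so v(14) = 5 + (43) = 48 m/s.

48 m/s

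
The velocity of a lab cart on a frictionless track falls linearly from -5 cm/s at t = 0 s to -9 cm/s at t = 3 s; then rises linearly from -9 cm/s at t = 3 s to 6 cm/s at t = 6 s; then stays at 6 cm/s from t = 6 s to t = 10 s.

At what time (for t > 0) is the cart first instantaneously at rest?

v changes sign on 3–6 s (from -9 to 6); the graph is linear there, so v = 0 at t = 3 + (9)·(6 − 3)/(6 − -9) = 4.8 s.

t = 4.8 s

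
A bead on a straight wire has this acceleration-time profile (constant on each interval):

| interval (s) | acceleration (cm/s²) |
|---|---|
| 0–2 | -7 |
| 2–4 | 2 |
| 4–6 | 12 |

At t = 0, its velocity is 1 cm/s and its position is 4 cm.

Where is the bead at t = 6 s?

-24 cm

On each constant-a segment, Δv = aΔt and Δx = v₀Δt + ½aΔt²; chain segment to segment.
0–2 s: v starts 1 cm/s; Δx = 1·2 + ½·-7·2² = -12 cm; v ends -13 cm/s.
2–4 s: v starts -13 cm/s; Δx = -13·2 + ½·2·2² = -22 cm; v ends -9 cm/s.
4–6 s: v starts -9 cm/s; Δx = -9·2 + ½·12·2² = 6 cm; v ends 15 cm/s.
x(6) = 4 + Σ Δx = -24 cm.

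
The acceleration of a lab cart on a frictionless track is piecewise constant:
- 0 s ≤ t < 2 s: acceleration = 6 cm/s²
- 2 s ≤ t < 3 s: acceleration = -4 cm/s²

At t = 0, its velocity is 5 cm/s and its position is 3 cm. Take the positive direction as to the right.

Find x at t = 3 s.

On each constant-a segment, Δv = aΔt and Δx = v₀Δt + ½aΔt²; chain segment to segment.
0–2 s: v starts 5 cm/s; Δx = 5·2 + ½·6·2² = 22 cm; v ends 17 cm/s.
2–3 s: v starts 17 cm/s; Δx = 17·1 + ½·-4·1² = 15 cm; v ends 13 cm/s.
x(3) = 3 + Σ Δx = 40 cm.

40 cm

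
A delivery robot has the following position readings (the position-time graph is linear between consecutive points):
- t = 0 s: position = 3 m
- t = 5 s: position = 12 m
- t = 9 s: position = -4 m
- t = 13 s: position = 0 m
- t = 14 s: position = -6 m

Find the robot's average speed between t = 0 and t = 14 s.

Average speed = (total path length)/(elapsed time); on a piecewise-linear x-t graph the path length is Σ|Δx|.
0–5 s: |Δx| = |12 − 3| = 9 m
5–9 s: |Δx| = |-4 − 12| = 16 m
9–13 s: |Δx| = |0 − -4| = 4 m
13–14 s: |Δx| = |-6 − 0| = 6 m
Total path = 35 m; average speed = 35/14 = 2.5 m/s.

2.5 m/s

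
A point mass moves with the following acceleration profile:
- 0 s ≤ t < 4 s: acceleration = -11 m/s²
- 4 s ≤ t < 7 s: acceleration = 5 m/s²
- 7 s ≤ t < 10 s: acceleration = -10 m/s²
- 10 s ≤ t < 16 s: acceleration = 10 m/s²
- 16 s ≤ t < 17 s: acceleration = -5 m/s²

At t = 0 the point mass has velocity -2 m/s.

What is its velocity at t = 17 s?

Δv equals the area under the a-t graph; then v = v₀ + Δv.
0–4 s: -11 × 4 = -44 m/s
4–7 s: 5 × 3 = 15 m/s
7–10 s: -10 × 3 = -30 m/s
10–16 s: 10 × 6 = 60 m/s
16–17 s: -5 × 1 = -5 m/s
Δv = -4 m/s, so v(17) = -2 + (-4) = -6 m/s.

-6 m/s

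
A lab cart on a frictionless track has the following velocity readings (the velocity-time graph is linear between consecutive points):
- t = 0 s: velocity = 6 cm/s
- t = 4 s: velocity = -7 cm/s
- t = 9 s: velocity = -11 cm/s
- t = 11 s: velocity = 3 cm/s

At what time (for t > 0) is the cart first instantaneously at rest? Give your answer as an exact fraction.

v changes sign on 0–4 s (from 6 to -7); the graph is linear there, so v = 0 at t = 0 + (-6)·(4 − 0)/(-7 − 6) = 24/13 s.

t = 24/13 s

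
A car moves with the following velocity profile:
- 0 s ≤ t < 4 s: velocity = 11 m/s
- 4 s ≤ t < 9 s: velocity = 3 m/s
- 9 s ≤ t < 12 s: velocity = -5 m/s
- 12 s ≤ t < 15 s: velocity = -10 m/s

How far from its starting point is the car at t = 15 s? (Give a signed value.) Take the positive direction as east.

14 m

Displacement is the signed area under the v-t curve.
0–4 s: 11 × 4 = 44 m
4–9 s: 3 × 5 = 15 m
9–12 s: -5 × 3 = -15 m
12–15 s: -10 × 3 = -30 m
Net displacement = 14 m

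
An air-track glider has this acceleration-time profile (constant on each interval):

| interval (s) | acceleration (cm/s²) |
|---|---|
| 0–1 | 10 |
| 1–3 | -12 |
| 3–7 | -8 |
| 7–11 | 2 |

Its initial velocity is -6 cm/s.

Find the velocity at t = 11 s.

-44 cm/s

Δv equals the area under the a-t graph; then v = v₀ + Δv.
0–1 s: 10 × 1 = 10 cm/s
1–3 s: -12 × 2 = -24 cm/s
3–7 s: -8 × 4 = -32 cm/s
7–11 s: 2 × 4 = 8 cm/s
Δv = -38 cm/s, so v(11) = -6 + (-38) = -44 cm/s.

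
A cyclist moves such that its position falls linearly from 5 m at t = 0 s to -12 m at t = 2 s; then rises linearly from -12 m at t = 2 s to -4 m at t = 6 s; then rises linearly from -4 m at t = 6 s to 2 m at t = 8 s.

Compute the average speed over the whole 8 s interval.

3.875 m/s

Average speed = (total path length)/(elapsed time); on a piecewise-linear x-t graph the path length is Σ|Δx|.
0–2 s: |Δx| = |-12 − 5| = 17 m
2–6 s: |Δx| = |-4 − -12| = 8 m
6–8 s: |Δx| = |2 − -4| = 6 m
Total path = 31 m; average speed = 31/8 = 3.875 m/s.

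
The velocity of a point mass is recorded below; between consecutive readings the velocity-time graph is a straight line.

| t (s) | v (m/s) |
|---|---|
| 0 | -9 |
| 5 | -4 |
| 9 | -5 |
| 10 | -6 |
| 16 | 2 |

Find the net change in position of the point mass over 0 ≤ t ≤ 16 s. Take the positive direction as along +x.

Displacement is the signed area under the v-t curve.
0–5 s: ½(-9 + -4)(5) = -32.5 m
5–9 s: ½(-4 + -5)(4) = -18 m
9–10 s: ½(-5 + -6)(1) = -5.5 m
10–16 s: ½(-6 + 2)(6) = -12 m
Net displacement = -68 m

-68 m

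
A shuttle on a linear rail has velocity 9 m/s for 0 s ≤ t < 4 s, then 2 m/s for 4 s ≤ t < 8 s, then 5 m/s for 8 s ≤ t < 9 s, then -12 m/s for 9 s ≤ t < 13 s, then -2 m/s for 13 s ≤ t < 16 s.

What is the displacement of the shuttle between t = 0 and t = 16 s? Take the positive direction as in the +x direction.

Net displacement equals the area under the velocity-time graph (areas below the axis count negative).
0–4 s: 9 × 4 = 36 m
4–8 s: 2 × 4 = 8 m
8–9 s: 5 × 1 = 5 m
9–13 s: -12 × 4 = -48 m
13–16 s: -2 × 3 = -6 m
Net displacement = -5 m

-5 m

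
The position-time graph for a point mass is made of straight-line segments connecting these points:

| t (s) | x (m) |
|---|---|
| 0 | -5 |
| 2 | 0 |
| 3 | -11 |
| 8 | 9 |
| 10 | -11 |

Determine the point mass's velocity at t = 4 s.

Velocity is the slope of the x-t graph on 3–8 s: (9 − -11)/(8 − 3) = 4 m/s.

4 m/s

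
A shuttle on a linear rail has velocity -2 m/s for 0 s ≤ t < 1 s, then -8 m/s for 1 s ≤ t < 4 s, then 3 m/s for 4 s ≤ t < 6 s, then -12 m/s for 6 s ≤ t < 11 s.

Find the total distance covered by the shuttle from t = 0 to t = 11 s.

Distance (not displacement) is the total path length: add the absolute areas under v-t.
0–1 s: |-2| × 1 = 2 m
1–4 s: |-8| × 3 = 24 m
4–6 s: |3| × 2 = 6 m
6–11 s: |-12| × 5 = 60 m
Total distance = 92 m

92 m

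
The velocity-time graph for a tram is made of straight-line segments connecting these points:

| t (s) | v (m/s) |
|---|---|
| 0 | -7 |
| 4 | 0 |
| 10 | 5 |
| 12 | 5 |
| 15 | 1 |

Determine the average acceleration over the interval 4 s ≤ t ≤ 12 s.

Average acceleration = Δv/Δt = (5 − 0)/(12 − 4) = 0.625 m/s².

0.625 m/s²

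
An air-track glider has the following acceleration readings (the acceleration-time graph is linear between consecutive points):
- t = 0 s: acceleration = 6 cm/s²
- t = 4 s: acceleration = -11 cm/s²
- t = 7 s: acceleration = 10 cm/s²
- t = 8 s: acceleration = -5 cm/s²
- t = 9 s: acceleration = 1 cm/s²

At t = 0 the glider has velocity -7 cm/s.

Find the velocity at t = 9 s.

Δv equals the area under the a-t graph; then v = v₀ + Δv.
0–4 s: ½(6 + -11)(4) = -10 cm/s
4–7 s: ½(-11 + 10)(3) = -1.5 cm/s
7–8 s: ½(10 + -5)(1) = 2.5 cm/s
8–9 s: ½(-5 + 1)(1) = -2 cm/s
Δv = -11 cm/s, so v(9) = -7 + (-11) = -18 cm/s.

-18 cm/s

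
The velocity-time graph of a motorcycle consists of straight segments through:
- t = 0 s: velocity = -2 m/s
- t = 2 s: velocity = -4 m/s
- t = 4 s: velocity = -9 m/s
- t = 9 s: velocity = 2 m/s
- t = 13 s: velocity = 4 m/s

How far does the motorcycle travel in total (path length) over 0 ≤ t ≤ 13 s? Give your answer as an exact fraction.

Total distance travelled is ∫|v| dt — sum the magnitudes of each area piece.
0–2 s: |½(-2 + -4)(2)| = 6 m
2–4 s: |½(-4 + -9)(2)| = 13 m
4–9 s: v = 0 at t = 89/11 s; triangle areas 405/22 + 10/11 = 425/22 m
9–13 s: |½(2 + 4)(4)| = 12 m
Total distance = 1107/22 m

1107/22 m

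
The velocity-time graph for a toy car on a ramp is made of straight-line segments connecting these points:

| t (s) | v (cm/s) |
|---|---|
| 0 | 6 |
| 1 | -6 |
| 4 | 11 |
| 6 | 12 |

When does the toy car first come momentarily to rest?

t = 0.5 s

v changes sign on 0–1 s (from 6 to -6); the graph is linear there, so v = 0 at t = 0 + (-6)·(1 − 0)/(-6 − 6) = 0.5 s.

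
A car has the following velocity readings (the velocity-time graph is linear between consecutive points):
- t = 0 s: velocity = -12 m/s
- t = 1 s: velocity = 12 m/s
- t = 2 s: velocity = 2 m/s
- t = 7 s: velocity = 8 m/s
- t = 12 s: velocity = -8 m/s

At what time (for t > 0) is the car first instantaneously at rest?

t = 0.5 s

v changes sign on 0–1 s (from -12 to 12); the graph is linear there, so v = 0 at t = 0 + (12)·(1 − 0)/(12 − -12) = 0.5 s.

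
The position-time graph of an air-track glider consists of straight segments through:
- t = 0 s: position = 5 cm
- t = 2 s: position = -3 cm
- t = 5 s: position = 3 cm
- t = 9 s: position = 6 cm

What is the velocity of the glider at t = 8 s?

0.75 cm/s

Velocity is the slope of the x-t graph on 5–9 s: (6 − 3)/(9 − 5) = 0.75 cm/s.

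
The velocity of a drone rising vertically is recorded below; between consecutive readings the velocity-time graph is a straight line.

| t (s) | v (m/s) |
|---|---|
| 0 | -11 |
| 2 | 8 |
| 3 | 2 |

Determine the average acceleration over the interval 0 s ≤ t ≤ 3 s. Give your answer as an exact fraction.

Average acceleration = Δv/Δt = (2 − -11)/(3 − 0) = 13/3 m/s².

13/3 m/s²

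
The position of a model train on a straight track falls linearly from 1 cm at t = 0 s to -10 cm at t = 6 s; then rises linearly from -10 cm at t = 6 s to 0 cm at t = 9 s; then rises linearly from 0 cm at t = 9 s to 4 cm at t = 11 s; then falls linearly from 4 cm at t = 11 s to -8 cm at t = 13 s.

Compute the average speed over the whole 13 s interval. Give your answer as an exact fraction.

Average speed = (total path length)/(elapsed time); on a piecewise-linear x-t graph the path length is Σ|Δx|.
0–6 s: |Δx| = |-10 − 1| = 11 cm
6–9 s: |Δx| = |0 − -10| = 10 cm
9–11 s: |Δx| = |4 − 0| = 4 cm
11–13 s: |Δx| = |-8 − 4| = 12 cm
Total path = 37 cm; average speed = 37/13 = 37/13 cm/s.

37/13 cm/s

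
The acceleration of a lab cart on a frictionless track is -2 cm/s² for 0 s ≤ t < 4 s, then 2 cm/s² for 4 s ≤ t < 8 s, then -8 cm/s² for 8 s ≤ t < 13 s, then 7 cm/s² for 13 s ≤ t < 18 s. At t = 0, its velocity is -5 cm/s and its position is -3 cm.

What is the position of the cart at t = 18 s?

-337.5 cm

On each constant-a segment, Δv = aΔt and Δx = v₀Δt + ½aΔt²; chain segment to segment.
0–4 s: v starts -5 cm/s; Δx = -5·4 + ½·-2·4² = -36 cm; v ends -13 cm/s.
4–8 s: v starts -13 cm/s; Δx = -13·4 + ½·2·4² = -36 cm; v ends -5 cm/s.
8–13 s: v starts -5 cm/s; Δx = -5·5 + ½·-8·5² = -125 cm; v ends -45 cm/s.
13–18 s: v starts -45 cm/s; Δx = -45·5 + ½·7·5² = -137.5 cm; v ends -10 cm/s.
x(18) = -3 + Σ Δx = -337.5 cm.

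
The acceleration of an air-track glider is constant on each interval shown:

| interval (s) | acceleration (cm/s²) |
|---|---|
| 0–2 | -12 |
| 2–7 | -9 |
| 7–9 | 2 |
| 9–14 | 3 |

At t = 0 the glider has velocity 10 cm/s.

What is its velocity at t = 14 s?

Δv equals the area under the a-t graph; then v = v₀ + Δv.
0–2 s: -12 × 2 = -24 cm/s
2–7 s: -9 × 5 = -45 cm/s
7–9 s: 2 × 2 = 4 cm/s
9–14 s: 3 × 5 = 15 cm/s
Δv = -50 cm/s, so v(14) = 10 + (-50) = -40 cm/s.

-40 cm/s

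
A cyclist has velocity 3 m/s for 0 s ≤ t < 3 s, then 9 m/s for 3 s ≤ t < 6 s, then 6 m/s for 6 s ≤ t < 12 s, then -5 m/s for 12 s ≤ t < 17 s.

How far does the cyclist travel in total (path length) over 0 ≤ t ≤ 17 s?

Distance (not displacement) is the total path length: add the absolute areas under v-t.
0–3 s: |3| × 3 = 9 m
3–6 s: |9| × 3 = 27 m
6–12 s: |6| × 6 = 36 m
12–17 s: |-5| × 5 = 25 m
Total distance = 97 m

97 m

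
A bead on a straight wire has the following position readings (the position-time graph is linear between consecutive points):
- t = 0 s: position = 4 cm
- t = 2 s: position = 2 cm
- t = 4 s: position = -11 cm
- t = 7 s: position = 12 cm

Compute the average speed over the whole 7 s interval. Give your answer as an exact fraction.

38/7 cm/s

Average speed = (total path length)/(elapsed time); on a piecewise-linear x-t graph the path length is Σ|Δx|.
0–2 s: |Δx| = |2 − 4| = 2 cm
2–4 s: |Δx| = |-11 − 2| = 13 cm
4–7 s: |Δx| = |12 − -11| = 23 cm
Total path = 38 cm; average speed = 38/7 = 38/7 cm/s.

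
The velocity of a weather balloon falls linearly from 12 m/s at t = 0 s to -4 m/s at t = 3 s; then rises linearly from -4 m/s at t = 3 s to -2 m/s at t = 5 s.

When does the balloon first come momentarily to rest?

t = 2.25 s

v changes sign on 0–3 s (from 12 to -4); the graph is linear there, so v = 0 at t = 0 + (-12)·(3 − 0)/(-4 − 12) = 2.25 s.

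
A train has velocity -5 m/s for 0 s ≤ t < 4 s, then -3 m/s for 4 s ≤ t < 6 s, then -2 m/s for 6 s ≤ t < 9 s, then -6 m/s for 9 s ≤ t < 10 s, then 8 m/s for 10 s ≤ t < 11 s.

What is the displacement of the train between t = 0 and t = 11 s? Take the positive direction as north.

-30 m

Net displacement equals the area under the velocity-time graph (areas below the axis count negative).
0–4 s: -5 × 4 = -20 m
4–6 s: -3 × 2 = -6 m
6–9 s: -2 × 3 = -6 m
9–10 s: -6 × 1 = -6 m
10–11 s: 8 × 1 = 8 m
Net displacement = -30 m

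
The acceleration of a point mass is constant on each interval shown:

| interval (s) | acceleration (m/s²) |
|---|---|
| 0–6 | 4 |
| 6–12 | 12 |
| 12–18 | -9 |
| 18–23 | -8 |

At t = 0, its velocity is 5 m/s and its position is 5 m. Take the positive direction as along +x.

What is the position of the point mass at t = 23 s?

1076 m

On each constant-a segment, Δv = aΔt and Δx = v₀Δt + ½aΔt²; chain segment to segment.
0–6 s: v starts 5 m/s; Δx = 5·6 + ½·4·6² = 102 m; v ends 29 m/s.
6–12 s: v starts 29 m/s; Δx = 29·6 + ½·12·6² = 390 m; v ends 101 m/s.
12–18 s: v starts 101 m/s; Δx = 101·6 + ½·-9·6² = 444 m; v ends 47 m/s.
18–23 s: v starts 47 m/s; Δx = 47·5 + ½·-8·5² = 135 m; v ends 7 m/s.
x(23) = 5 + Σ Δx = 1076 m.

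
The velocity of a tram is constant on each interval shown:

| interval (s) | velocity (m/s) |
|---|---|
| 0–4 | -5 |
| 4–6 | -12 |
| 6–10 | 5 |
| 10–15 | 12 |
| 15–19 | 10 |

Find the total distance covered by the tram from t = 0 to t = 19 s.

Distance (not displacement) is the total path length: add the absolute areas under v-t.
0–4 s: |-5| × 4 = 20 m
4–6 s: |-12| × 2 = 24 m
6–10 s: |5| × 4 = 20 m
10–15 s: |12| × 5 = 60 m
15–19 s: |10| × 4 = 40 m
Total distance = 164 m

164 m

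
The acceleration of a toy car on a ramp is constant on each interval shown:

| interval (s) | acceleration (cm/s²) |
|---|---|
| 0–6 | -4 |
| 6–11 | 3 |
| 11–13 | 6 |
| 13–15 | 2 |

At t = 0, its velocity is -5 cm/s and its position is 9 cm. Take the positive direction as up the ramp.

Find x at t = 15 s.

On each constant-a segment, Δv = aΔt and Δx = v₀Δt + ½aΔt²; chain segment to segment.
0–6 s: v starts -5 cm/s; Δx = -5·6 + ½·-4·6² = -102 cm; v ends -29 cm/s.
6–11 s: v starts -29 cm/s; Δx = -29·5 + ½·3·5² = -107.5 cm; v ends -14 cm/s.
11–13 s: v starts -14 cm/s; Δx = -14·2 + ½·6·2² = -16 cm; v ends -2 cm/s.
13–15 s: v starts -2 cm/s; Δx = -2·2 + ½·2·2² = 0 cm; v ends 2 cm/s.
x(15) = 9 + Σ Δx = -216.5 cm.

-216.5 cm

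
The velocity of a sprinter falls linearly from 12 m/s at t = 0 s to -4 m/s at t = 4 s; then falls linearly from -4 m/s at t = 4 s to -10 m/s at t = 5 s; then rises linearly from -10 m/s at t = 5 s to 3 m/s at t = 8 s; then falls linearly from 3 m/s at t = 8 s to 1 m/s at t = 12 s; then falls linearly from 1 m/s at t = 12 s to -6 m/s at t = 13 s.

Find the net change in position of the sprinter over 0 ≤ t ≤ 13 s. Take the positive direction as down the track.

Net displacement equals the area under the velocity-time graph (areas below the axis count negative).
0–4 s: ½(12 + -4)(4) = 16 m
4–5 s: ½(-4 + -10)(1) = -7 m
5–8 s: ½(-10 + 3)(3) = -10.5 m
8–12 s: ½(3 + 1)(4) = 8 m
12–13 s: ½(1 + -6)(1) = -2.5 m
Net displacement = 4 m

4 m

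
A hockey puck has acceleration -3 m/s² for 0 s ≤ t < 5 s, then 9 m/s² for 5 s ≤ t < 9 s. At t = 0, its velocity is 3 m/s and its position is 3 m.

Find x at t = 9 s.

On each constant-a segment, Δv = aΔt and Δx = v₀Δt + ½aΔt²; chain segment to segment.
0–5 s: v starts 3 m/s; Δx = 3·5 + ½·-3·5² = -22.5 m; v ends -12 m/s.
5–9 s: v starts -12 m/s; Δx = -12·4 + ½·9·4² = 24 m; v ends 24 m/s.
x(9) = 3 + Σ Δx = 4.5 m.

4.5 m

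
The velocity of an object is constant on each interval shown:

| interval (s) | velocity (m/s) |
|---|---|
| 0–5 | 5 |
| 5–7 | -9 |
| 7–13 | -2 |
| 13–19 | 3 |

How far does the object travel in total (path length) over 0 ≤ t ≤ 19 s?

Distance (not displacement) is the total path length: add the absolute areas under v-t.
0–5 s: |5| × 5 = 25 m
5–7 s: |-9| × 2 = 18 m
7–13 s: |-2| × 6 = 12 m
13–19 s: |3| × 6 = 18 m
Total distance = 73 m

73 m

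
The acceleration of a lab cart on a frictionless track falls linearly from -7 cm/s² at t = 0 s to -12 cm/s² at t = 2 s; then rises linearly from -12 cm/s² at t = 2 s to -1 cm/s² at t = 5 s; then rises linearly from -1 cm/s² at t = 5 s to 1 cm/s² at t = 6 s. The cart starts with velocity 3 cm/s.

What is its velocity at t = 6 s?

Δv equals the area under the a-t graph; then v = v₀ + Δv.
0–2 s: ½(-7 + -12)(2) = -19 cm/s
2–5 s: ½(-12 + -1)(3) = -19.5 cm/s
5–6 s: ½(-1 + 1)(1) = 0 cm/s
Δv = -38.5 cm/s, so v(6) = 3 + (-38.5) = -35.5 cm/s.

-35.5 cm/s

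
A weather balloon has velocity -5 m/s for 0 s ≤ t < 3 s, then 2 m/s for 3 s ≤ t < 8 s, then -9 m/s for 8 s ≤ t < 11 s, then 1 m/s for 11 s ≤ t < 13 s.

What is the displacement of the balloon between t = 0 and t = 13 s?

Net displacement equals the area under the velocity-time graph (areas below the axis count negative).
0–3 s: -5 × 3 = -15 m
3–8 s: 2 × 5 = 10 m
8–11 s: -9 × 3 = -27 m
11–13 s: 1 × 2 = 2 m
Net displacement = -30 m

-30 m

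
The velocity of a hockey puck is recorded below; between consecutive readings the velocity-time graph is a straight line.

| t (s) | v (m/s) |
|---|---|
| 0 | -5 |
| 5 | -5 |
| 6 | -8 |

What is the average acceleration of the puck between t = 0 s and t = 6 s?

Average acceleration = Δv/Δt = (-8 − -5)/(6 − 0) = -0.5 m/s².

-0.5 m/s²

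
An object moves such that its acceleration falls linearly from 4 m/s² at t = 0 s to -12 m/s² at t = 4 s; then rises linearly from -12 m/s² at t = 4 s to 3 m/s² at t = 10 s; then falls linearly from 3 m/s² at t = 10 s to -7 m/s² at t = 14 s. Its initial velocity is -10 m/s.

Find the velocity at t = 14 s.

-61 m/s

Δv equals the area under the a-t graph; then v = v₀ + Δv.
0–4 s: ½(4 + -12)(4) = -16 m/s
4–10 s: ½(-12 + 3)(6) = -27 m/s
10–14 s: ½(3 + -7)(4) = -8 m/s
Δv = -51 m/s, so v(14) = -10 + (-51) = -61 m/s.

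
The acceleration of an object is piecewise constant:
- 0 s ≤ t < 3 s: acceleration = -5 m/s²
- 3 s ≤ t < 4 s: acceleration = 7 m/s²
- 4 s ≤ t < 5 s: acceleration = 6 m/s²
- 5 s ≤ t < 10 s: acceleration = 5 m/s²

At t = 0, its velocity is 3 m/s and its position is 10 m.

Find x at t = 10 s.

53.5 m

On each constant-a segment, Δv = aΔt and Δx = v₀Δt + ½aΔt²; chain segment to segment.
0–3 s: v starts 3 m/s; Δx = 3·3 + ½·-5·3² = -13.5 m; v ends -12 m/s.
3–4 s: v starts -12 m/s; Δx = -12·1 + ½·7·1² = -8.5 m; v ends -5 m/s.
4–5 s: v starts -5 m/s; Δx = -5·1 + ½·6·1² = -2 m; v ends 1 m/s.
5–10 s: v starts 1 m/s; Δx = 1·5 + ½·5·5² = 67.5 m; v ends 26 m/s.
x(10) = 10 + Σ Δx = 53.5 m.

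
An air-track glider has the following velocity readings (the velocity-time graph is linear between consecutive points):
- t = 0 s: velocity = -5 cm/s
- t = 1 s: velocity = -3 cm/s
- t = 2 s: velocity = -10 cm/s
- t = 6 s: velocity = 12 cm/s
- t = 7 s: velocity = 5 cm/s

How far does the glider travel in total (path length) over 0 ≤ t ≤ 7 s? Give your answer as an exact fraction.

Distance (not displacement) is the total path length: add the absolute areas under v-t.
0–1 s: |½(-5 + -3)(1)| = 4 cm
1–2 s: |½(-3 + -10)(1)| = 6.5 cm
2–6 s: v = 0 at t = 42/11 s; triangle areas 100/11 + 144/11 = 244/11 cm
6–7 s: |½(12 + 5)(1)| = 8.5 cm
Total distance = 453/11 cm

453/11 cm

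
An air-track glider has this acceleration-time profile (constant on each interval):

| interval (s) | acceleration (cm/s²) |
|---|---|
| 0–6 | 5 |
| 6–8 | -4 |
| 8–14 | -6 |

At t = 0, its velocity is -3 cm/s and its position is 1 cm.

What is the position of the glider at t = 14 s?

125 cm

On each constant-a segment, Δv = aΔt and Δx = v₀Δt + ½aΔt²; chain segment to segment.
0–6 s: v starts -3 cm/s; Δx = -3·6 + ½·5·6² = 72 cm; v ends 27 cm/s.
6–8 s: v starts 27 cm/s; Δx = 27·2 + ½·-4·2² = 46 cm; v ends 19 cm/s.
8–14 s: v starts 19 cm/s; Δx = 19·6 + ½·-6·6² = 6 cm; v ends -17 cm/s.
x(14) = 1 + Σ Δx = 125 cm.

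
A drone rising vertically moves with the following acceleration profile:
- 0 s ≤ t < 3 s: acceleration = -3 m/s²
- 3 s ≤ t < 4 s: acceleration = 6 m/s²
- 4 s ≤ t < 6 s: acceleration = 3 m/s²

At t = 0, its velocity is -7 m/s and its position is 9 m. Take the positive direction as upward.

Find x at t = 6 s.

On each constant-a segment, Δv = aΔt and Δx = v₀Δt + ½aΔt²; chain segment to segment.
0–3 s: v starts -7 m/s; Δx = -7·3 + ½·-3·3² = -34.5 m; v ends -16 m/s.
3–4 s: v starts -16 m/s; Δx = -16·1 + ½·6·1² = -13 m; v ends -10 m/s.
4–6 s: v starts -10 m/s; Δx = -10·2 + ½·3·2² = -14 m; v ends -4 m/s.
x(6) = 9 + Σ Δx = -52.5 m.

-52.5 m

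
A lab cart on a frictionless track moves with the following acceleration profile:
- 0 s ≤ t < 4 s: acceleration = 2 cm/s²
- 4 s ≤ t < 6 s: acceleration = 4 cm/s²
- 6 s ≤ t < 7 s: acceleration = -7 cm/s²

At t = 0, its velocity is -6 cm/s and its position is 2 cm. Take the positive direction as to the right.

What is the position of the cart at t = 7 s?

12.5 cm

On each constant-a segment, Δv = aΔt and Δx = v₀Δt + ½aΔt²; chain segment to segment.
0–4 s: v starts -6 cm/s; Δx = -6·4 + ½·2·4² = -8 cm; v ends 2 cm/s.
4–6 s: v starts 2 cm/s; Δx = 2·2 + ½·4·2² = 12 cm; v ends 10 cm/s.
6–7 s: v starts 10 cm/s; Δx = 10·1 + ½·-7·1² = 6.5 cm; v ends 3 cm/s.
x(7) = 2 + Σ Δx = 12.5 cm.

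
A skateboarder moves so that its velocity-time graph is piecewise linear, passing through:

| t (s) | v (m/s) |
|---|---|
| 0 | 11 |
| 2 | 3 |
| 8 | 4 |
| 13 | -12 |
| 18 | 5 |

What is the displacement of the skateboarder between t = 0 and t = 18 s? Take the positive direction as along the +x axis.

Displacement is the signed area under the v-t curve.
0–2 s: ½(11 + 3)(2) = 14 m
2–8 s: ½(3 + 4)(6) = 21 m
8–13 s: ½(4 + -12)(5) = -20 m
13–18 s: ½(-12 + 5)(5) = -17.5 m
Net displacement = -2.5 m

-2.5 m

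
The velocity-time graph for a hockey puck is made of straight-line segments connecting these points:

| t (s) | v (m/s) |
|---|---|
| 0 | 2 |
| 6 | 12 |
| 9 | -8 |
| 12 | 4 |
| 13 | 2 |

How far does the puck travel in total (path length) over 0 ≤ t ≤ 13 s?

Total distance travelled is ∫|v| dt — sum the magnitudes of each area piece.
0–6 s: |½(2 + 12)(6)| = 42 m
6–9 s: v = 0 at t = 7.8 s; triangle areas 10.8 + 4.8 = 15.6 m
9–12 s: v = 0 at t = 11 s; triangle areas 8 + 2 = 10 m
12–13 s: |½(4 + 2)(1)| = 3 m
Total distance = 70.6 m

70.6 m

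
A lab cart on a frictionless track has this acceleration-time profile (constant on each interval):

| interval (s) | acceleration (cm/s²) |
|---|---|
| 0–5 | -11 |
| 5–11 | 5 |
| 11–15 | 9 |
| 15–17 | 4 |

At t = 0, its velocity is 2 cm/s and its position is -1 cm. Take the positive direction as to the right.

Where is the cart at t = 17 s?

On each constant-a segment, Δv = aΔt and Δx = v₀Δt + ½aΔt²; chain segment to segment.
0–5 s: v starts 2 cm/s; Δx = 2·5 + ½·-11·5² = -127.5 cm; v ends -53 cm/s.
5–11 s: v starts -53 cm/s; Δx = -53·6 + ½·5·6² = -228 cm; v ends -23 cm/s.
11–15 s: v starts -23 cm/s; Δx = -23·4 + ½·9·4² = -20 cm; v ends 13 cm/s.
15–17 s: v starts 13 cm/s; Δx = 13·2 + ½·4·2² = 34 cm; v ends 21 cm/s.
x(17) = -1 + Σ Δx = -342.5 cm.

-342.5 cm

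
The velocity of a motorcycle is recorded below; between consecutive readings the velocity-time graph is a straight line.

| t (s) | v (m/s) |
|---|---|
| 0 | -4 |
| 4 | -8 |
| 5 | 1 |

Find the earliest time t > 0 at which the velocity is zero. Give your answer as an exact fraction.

v changes sign on 4–5 s (from -8 to 1); the graph is linear there, so v = 0 at t = 4 + (8)·(5 − 4)/(1 − -8) = 44/9 s.

t = 44/9 s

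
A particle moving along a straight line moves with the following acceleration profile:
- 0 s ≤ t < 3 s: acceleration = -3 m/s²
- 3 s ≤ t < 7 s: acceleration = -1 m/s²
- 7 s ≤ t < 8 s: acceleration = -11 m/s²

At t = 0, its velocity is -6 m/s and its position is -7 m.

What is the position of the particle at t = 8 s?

On each constant-a segment, Δv = aΔt and Δx = v₀Δt + ½aΔt²; chain segment to segment.
0–3 s: v starts -6 m/s; Δx = -6·3 + ½·-3·3² = -31.5 m; v ends -15 m/s.
3–7 s: v starts -15 m/s; Δx = -15·4 + ½·-1·4² = -68 m; v ends -19 m/s.
7–8 s: v starts -19 m/s; Δx = -19·1 + ½·-11·1² = -24.5 m; v ends -30 m/s.
x(8) = -7 + Σ Δx = -131 m.

-131 m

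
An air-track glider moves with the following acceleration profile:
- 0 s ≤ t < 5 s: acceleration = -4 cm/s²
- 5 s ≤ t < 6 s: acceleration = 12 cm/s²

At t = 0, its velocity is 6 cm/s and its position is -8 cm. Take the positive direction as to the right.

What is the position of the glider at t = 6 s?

On each constant-a segment, Δv = aΔt and Δx = v₀Δt + ½aΔt²; chain segment to segment.
0–5 s: v starts 6 cm/s; Δx = 6·5 + ½·-4·5² = -20 cm; v ends -14 cm/s.
5–6 s: v starts -14 cm/s; Δx = -14·1 + ½·12·1² = -8 cm; v ends -2 cm/s.
x(6) = -8 + Σ Δx = -36 cm.

-36 cm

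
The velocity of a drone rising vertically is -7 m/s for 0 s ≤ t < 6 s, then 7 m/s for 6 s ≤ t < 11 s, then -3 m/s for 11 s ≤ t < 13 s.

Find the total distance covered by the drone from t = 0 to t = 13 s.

Total distance travelled is ∫|v| dt — sum the magnitudes of each area piece.
0–6 s: |-7| × 6 = 42 m
6–11 s: |7| × 5 = 35 m
11–13 s: |-3| × 2 = 6 m
Total distance = 83 m

83 m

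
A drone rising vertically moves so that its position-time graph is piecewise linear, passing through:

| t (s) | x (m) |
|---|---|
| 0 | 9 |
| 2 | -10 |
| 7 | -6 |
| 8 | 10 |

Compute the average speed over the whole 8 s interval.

Average speed = (total path length)/(elapsed time); on a piecewise-linear x-t graph the path length is Σ|Δx|.
0–2 s: |Δx| = |-10 − 9| = 19 m
2–7 s: |Δx| = |-6 − -10| = 4 m
7–8 s: |Δx| = |10 − -6| = 16 m
Total path = 39 m; average speed = 39/8 = 4.875 m/s.

4.875 m/s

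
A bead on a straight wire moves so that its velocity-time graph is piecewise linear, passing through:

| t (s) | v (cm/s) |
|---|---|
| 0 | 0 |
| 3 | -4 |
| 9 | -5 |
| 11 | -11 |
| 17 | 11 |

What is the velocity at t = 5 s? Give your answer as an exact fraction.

On 3–9 s the graph is linear from -4 to -5 cm/s: v(5) = -4 + (-5 − -4)·(5 − 3)/(9 − 3) = -13/3 cm/s.

-13/3 cm/s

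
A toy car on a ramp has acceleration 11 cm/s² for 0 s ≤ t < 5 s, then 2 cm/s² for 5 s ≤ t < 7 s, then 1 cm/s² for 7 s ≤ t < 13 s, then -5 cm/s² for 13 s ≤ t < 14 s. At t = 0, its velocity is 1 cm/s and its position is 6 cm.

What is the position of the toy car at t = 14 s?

On each constant-a segment, Δv = aΔt and Δx = v₀Δt + ½aΔt²; chain segment to segment.
0–5 s: v starts 1 cm/s; Δx = 1·5 + ½·11·5² = 142.5 cm; v ends 56 cm/s.
5–7 s: v starts 56 cm/s; Δx = 56·2 + ½·2·2² = 116 cm; v ends 60 cm/s.
7–13 s: v starts 60 cm/s; Δx = 60·6 + ½·1·6² = 378 cm; v ends 66 cm/s.
13–14 s: v starts 66 cm/s; Δx = 66·1 + ½·-5·1² = 63.5 cm; v ends 61 cm/s.
x(14) = 6 + Σ Δx = 706 cm.

706 cm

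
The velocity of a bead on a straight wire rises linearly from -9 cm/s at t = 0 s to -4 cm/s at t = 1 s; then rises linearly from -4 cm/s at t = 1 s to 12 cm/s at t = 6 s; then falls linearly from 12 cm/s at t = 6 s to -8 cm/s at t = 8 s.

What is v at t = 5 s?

On 1–6 s the graph is linear from -4 to 12 cm/s: v(5) = -4 + (12 − -4)·(5 − 1)/(6 − 1) = 8.8 cm/s.

8.8 cm/s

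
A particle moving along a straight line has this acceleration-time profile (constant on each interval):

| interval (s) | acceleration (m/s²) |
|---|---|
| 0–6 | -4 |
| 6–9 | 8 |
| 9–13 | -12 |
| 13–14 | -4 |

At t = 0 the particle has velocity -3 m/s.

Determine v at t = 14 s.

Δv equals the area under the a-t graph; then v = v₀ + Δv.
0–6 s: -4 × 6 = -24 m/s
6–9 s: 8 × 3 = 24 m/s
9–13 s: -12 × 4 = -48 m/s
13–14 s: -4 × 1 = -4 m/s
Δv = -52 m/s, so v(14) = -3 + (-52) = -55 m/s.

-55 m/s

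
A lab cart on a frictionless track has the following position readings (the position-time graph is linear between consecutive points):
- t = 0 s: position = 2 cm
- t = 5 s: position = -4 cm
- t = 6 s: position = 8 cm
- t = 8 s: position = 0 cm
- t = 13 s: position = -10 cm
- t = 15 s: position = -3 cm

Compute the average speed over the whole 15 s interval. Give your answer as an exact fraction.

43/15 cm/s

Average speed = (total path length)/(elapsed time); on a piecewise-linear x-t graph the path length is Σ|Δx|.
0–5 s: |Δx| = |-4 − 2| = 6 cm
5–6 s: |Δx| = |8 − -4| = 12 cm
6–8 s: |Δx| = |0 − 8| = 8 cm
8–13 s: |Δx| = |-10 − 0| = 10 cm
13–15 s: |Δx| = |-3 − -10| = 7 cm
Total path = 43 cm; average speed = 43/15 = 43/15 cm/s.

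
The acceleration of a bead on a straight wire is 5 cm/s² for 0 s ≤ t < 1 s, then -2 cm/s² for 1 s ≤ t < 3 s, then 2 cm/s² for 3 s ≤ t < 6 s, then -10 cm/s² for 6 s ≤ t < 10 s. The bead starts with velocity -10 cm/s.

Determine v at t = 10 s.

Δv equals the area under the a-t graph; then v = v₀ + Δv.
0–1 s: 5 × 1 = 5 cm/s
1–3 s: -2 × 2 = -4 cm/s
3–6 s: 2 × 3 = 6 cm/s
6–10 s: -10 × 4 = -40 cm/s
Δv = -33 cm/s, so v(10) = -10 + (-33) = -43 cm/s.

-43 cm/s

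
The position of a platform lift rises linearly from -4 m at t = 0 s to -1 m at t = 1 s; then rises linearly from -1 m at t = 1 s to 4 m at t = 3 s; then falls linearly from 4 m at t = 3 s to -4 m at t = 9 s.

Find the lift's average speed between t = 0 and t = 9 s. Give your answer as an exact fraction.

16/9 m/s

Average speed = (total path length)/(elapsed time); on a piecewise-linear x-t graph the path length is Σ|Δx|.
0–1 s: |Δx| = |-1 − -4| = 3 m
1–3 s: |Δx| = |4 − -1| = 5 m
3–9 s: |Δx| = |-4 − 4| = 8 m
Total path = 16 m; average speed = 16/9 = 16/9 m/s.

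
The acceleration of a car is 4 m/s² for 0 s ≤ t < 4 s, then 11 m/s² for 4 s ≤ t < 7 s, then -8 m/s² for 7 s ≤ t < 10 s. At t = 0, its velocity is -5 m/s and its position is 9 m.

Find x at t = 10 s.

199.5 m

On each constant-a segment, Δv = aΔt and Δx = v₀Δt + ½aΔt²; chain segment to segment.
0–4 s: v starts -5 m/s; Δx = -5·4 + ½·4·4² = 12 m; v ends 11 m/s.
4–7 s: v starts 11 m/s; Δx = 11·3 + ½·11·3² = 82.5 m; v ends 44 m/s.
7–10 s: v starts 44 m/s; Δx = 44·3 + ½·-8·3² = 96 m; v ends 20 m/s.
x(10) = 9 + Σ Δx = 199.5 m.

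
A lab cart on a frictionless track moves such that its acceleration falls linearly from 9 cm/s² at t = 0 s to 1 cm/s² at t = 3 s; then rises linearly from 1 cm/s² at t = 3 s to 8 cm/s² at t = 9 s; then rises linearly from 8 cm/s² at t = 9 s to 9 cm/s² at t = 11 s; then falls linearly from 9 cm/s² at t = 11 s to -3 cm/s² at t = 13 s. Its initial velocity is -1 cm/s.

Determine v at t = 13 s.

64 cm/s

Δv equals the area under the a-t graph; then v = v₀ + Δv.
0–3 s: ½(9 + 1)(3) = 15 cm/s
3–9 s: ½(1 + 8)(6) = 27 cm/s
9–11 s: ½(8 + 9)(2) = 17 cm/s
11–13 s: ½(9 + -3)(2) = 6 cm/s
Δv = 65 cm/s, so v(13) = -1 + (65) = 64 cm/s.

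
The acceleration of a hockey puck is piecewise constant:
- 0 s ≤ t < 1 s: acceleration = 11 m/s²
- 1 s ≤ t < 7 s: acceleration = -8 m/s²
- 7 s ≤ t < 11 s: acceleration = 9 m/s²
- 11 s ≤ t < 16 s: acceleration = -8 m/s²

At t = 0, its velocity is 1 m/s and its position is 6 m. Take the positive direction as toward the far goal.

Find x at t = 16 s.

-231.5 m

On each constant-a segment, Δv = aΔt and Δx = v₀Δt + ½aΔt²; chain segment to segment.
0–1 s: v starts 1 m/s; Δx = 1·1 + ½·11·1² = 6.5 m; v ends 12 m/s.
1–7 s: v starts 12 m/s; Δx = 12·6 + ½·-8·6² = -72 m; v ends -36 m/s.
7–11 s: v starts -36 m/s; Δx = -36·4 + ½·9·4² = -72 m; v ends 0 m/s.
11–16 s: v starts 0 m/s; Δx = 0·5 + ½·-8·5² = -100 m; v ends -40 m/s.
x(16) = 6 + Σ Δx = -231.5 m.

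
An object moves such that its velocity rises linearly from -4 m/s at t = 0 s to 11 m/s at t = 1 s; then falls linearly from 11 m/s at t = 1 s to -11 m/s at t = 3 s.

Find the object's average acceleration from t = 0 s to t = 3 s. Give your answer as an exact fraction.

-7/3 m/s²

Average acceleration = Δv/Δt = (-11 − -4)/(3 − 0) = -7/3 m/s².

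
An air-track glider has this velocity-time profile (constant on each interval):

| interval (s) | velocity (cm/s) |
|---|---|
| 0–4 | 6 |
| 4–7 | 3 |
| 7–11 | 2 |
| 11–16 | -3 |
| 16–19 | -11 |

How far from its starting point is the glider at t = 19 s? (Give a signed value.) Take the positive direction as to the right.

-7 cm

Displacement is the signed area under the v-t curve.
0–4 s: 6 × 4 = 24 cm
4–7 s: 3 × 3 = 9 cm
7–11 s: 2 × 4 = 8 cm
11–16 s: -3 × 5 = -15 cm
16–19 s: -11 × 3 = -33 cm
Net displacement = -7 cm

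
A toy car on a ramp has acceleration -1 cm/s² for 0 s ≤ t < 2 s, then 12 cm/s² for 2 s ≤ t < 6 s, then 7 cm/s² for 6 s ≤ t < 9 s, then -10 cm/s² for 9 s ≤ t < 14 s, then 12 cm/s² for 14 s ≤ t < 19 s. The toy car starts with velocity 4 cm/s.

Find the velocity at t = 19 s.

81 cm/s

Δv equals the area under the a-t graph; then v = v₀ + Δv.
0–2 s: -1 × 2 = -2 cm/s
2–6 s: 12 × 4 = 48 cm/s
6–9 s: 7 × 3 = 21 cm/s
9–14 s: -10 × 5 = -50 cm/s
14–19 s: 12 × 5 = 60 cm/s
Δv = 77 cm/s, so v(19) = 4 + (77) = 81 cm/s.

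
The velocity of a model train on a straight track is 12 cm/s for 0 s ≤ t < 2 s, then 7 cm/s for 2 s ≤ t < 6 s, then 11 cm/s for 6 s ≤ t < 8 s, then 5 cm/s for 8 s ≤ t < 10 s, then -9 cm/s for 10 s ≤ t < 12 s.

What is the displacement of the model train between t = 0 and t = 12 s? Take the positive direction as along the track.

Net displacement equals the area under the velocity-time graph (areas below the axis count negative).
0–2 s: 12 × 2 = 24 cm
2–6 s: 7 × 4 = 28 cm
6–8 s: 11 × 2 = 22 cm
8–10 s: 5 × 2 = 10 cm
10–12 s: -9 × 2 = -18 cm
Net displacement = 66 cm

66 cm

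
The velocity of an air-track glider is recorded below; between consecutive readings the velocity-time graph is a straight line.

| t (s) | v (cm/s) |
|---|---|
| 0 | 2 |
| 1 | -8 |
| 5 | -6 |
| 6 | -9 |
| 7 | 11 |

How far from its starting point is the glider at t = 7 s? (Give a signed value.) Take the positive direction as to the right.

Net displacement equals the area under the velocity-time graph (areas below the axis count negative).
0–1 s: ½(2 + -8)(1) = -3 cm
1–5 s: ½(-8 + -6)(4) = -28 cm
5–6 s: ½(-6 + -9)(1) = -7.5 cm
6–7 s: ½(-9 + 11)(1) = 1 cm
Net displacement = -37.5 cm

-37.5 cm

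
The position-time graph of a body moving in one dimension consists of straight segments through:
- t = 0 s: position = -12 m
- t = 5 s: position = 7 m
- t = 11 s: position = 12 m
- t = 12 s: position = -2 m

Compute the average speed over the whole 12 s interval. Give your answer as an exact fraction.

Average speed = (total path length)/(elapsed time); on a piecewise-linear x-t graph the path length is Σ|Δx|.
0–5 s: |Δx| = |7 − -12| = 19 m
5–11 s: |Δx| = |12 − 7| = 5 m
11–12 s: |Δx| = |-2 − 12| = 14 m
Total path = 38 m; average speed = 38/12 = 19/6 m/s.

19/6 m/s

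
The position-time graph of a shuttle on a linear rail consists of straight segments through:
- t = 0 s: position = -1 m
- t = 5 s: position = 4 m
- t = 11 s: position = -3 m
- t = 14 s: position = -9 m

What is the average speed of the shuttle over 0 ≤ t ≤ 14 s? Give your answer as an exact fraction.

Average speed = (total path length)/(elapsed time); on a piecewise-linear x-t graph the path length is Σ|Δx|.
0–5 s: |Δx| = |4 − -1| = 5 m
5–11 s: |Δx| = |-3 − 4| = 7 m
11–14 s: |Δx| = |-9 − -3| = 6 m
Total path = 18 m; average speed = 18/14 = 9/7 m/s.

9/7 m/s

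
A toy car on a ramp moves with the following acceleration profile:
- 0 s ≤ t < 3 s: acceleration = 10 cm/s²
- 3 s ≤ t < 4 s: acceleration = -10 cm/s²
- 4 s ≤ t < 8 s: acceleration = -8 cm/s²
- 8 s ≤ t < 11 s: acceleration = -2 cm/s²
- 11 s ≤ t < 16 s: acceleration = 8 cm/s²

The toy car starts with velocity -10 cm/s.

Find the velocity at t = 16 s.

12 cm/s

Δv equals the area under the a-t graph; then v = v₀ + Δv.
0–3 s: 10 × 3 = 30 cm/s
3–4 s: -10 × 1 = -10 cm/s
4–8 s: -8 × 4 = -32 cm/s
8–11 s: -2 × 3 = -6 cm/s
11–16 s: 8 × 5 = 40 cm/s
Δv = 22 cm/s, so v(16) = -10 + (22) = 12 cm/s.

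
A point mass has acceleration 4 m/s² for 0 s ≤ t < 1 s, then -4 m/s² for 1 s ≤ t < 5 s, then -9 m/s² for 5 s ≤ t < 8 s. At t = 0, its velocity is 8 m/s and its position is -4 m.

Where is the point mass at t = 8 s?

On each constant-a segment, Δv = aΔt and Δx = v₀Δt + ½aΔt²; chain segment to segment.
0–1 s: v starts 8 m/s; Δx = 8·1 + ½·4·1² = 10 m; v ends 12 m/s.
1–5 s: v starts 12 m/s; Δx = 12·4 + ½·-4·4² = 16 m; v ends -4 m/s.
5–8 s: v starts -4 m/s; Δx = -4·3 + ½·-9·3² = -52.5 m; v ends -31 m/s.
x(8) = -4 + Σ Δx = -30.5 m.

-30.5 m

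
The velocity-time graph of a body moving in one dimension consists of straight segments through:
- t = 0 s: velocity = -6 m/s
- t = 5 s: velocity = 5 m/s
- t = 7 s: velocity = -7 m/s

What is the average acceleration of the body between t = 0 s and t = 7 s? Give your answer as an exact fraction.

-1/7 m/s²

Average acceleration = Δv/Δt = (-7 − -6)/(7 − 0) = -1/7 m/s².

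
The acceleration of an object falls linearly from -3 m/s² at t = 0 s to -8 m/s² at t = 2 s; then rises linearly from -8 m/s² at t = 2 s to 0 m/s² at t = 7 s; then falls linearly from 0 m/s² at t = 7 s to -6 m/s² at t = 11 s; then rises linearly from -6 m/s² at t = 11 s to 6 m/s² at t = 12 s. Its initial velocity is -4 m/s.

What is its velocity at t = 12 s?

-47 m/s

Δv equals the area under the a-t graph; then v = v₀ + Δv.
0–2 s: ½(-3 + -8)(2) = -11 m/s
2–7 s: ½(-8 + 0)(5) = -20 m/s
7–11 s: ½(0 + -6)(4) = -12 m/s
11–12 s: ½(-6 + 6)(1) = 0 m/s
Δv = -43 m/s, so v(12) = -4 + (-43) = -47 m/s.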